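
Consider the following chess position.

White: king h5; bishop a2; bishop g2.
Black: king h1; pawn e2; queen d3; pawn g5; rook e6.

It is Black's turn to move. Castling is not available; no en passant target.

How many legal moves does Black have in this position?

3

Black to move; king on h1.
In check: yes, from the white bishop on g2.
Legal moves: Kh2, Kxg2, Kg1.
Count: 3.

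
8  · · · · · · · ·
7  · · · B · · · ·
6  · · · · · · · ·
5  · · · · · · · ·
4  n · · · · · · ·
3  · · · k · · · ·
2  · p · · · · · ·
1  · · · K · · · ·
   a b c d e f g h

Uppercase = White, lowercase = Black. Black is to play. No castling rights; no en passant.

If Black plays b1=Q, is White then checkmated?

yes

After b1=Q: white king on d1; in check: yes, from the black queen on b1.
King squares — c1: attacked by Qb1; e1: attacked by Qb1; c2: attacked by Qb1; d2: attacked by Kd3; e2: attacked by Kd3.
White has no legal moves → checkmate.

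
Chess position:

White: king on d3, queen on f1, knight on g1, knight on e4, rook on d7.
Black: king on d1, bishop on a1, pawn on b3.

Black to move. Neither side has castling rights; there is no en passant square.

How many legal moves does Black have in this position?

Black to move; king on d1.
In check: yes, from the white queen on f1.
Legal moves: none.
Count: 0.

0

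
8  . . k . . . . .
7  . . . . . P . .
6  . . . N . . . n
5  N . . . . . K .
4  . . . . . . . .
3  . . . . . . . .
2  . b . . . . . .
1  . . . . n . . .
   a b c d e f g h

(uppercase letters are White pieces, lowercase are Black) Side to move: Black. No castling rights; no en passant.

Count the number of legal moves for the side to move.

Black to move; king on c8.
In check: yes, from the white knight on d6.
Legal moves: Kd8, Kb8, Kd7, Kc7.
Count: 4.

4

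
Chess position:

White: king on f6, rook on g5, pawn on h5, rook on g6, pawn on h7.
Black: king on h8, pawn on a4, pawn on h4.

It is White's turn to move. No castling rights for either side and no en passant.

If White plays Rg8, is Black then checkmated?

no

After Rg8: black king on h8; in check: yes, from the white rook on g8.
Black has 1 legal reply: Kxh7.
In check but a legal move exists → not checkmate.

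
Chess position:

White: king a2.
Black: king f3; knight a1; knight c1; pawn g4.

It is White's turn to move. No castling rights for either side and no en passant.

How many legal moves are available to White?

White to move; king on a2.
In check: yes, from the black knight on c1.
Legal moves: Ka3, Kb2, Kb1, Kxa1.
Count: 4.

4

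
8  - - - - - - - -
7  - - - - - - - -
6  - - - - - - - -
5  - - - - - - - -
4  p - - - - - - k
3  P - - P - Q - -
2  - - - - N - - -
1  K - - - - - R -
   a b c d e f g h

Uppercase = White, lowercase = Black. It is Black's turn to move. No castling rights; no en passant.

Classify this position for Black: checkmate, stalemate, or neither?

Black to move; black king on h4.
In check: no.
King squares — g3: attacked by Rg1; h3: attacked by Qf3; g4: attacked by Rg1; g5: attacked by Rg1; h5: attacked by Qf3.
Legal moves for Black: none.
Not in check and no legal moves → stalemate.

stalemate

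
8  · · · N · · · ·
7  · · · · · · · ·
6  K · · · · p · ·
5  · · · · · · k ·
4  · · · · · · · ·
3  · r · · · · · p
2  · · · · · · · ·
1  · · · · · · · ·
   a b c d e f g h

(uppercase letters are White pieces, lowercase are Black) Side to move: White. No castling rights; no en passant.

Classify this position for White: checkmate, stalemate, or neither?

neither

White to move; white king on a6.
In check: no.
Legal moves for White: Nf7+, Nb7, Ne6+, Nc6, Ka7, Ka5.
White has 6 legal moves and is not in check → neither.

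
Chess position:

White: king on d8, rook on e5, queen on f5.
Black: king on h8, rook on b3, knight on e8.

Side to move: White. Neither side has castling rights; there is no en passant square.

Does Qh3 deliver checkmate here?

After Qh3: black king on h8; in check: yes, from the white queen on h3.
Black has 3 legal replies: Kg8, Kg7, Rxh3.
In check but a legal move exists → not checkmate.

no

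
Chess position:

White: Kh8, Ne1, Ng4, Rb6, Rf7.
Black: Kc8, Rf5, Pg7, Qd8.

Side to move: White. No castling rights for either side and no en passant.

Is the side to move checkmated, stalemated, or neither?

White to move; white king on h8.
In check: yes, from the black queen on d8.
King squares — g7: available; h7: available; g8: attacked by Qd8.
Legal moves for White: Kh7, Kxg7, Rf8.
White is in check but has 3 legal moves → neither.

neither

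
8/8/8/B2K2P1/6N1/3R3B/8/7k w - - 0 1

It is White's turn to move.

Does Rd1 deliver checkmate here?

yes

After Rd1: black king on h1; in check: yes, from the white rook on d1.
King squares — g1: attacked by Rd1; g2: attacked by Bh3; h2: attacked by Ng4.
Black has no legal moves → checkmate.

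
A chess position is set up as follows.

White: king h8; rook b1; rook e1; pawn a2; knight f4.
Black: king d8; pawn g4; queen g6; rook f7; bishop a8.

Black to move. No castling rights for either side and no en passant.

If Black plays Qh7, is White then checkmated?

yes

After Qh7: white king on h8; in check: yes, from the black queen on h7.
King squares — g7: attacked by Rf7; h7: attacked by Rf7; g8: attacked by Qh7.
White has no legal moves → checkmate.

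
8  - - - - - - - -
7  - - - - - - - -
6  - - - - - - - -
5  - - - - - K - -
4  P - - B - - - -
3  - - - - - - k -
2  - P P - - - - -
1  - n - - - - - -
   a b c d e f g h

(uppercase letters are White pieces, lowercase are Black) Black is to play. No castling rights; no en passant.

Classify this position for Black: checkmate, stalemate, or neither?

neither

Black to move; black king on g3.
In check: no.
Legal moves for Black: Kh4, Kh3, Kf3, Kh2, Kg2, Nc3, Na3, Nd2.
Black has 8 legal moves and is not in check → neither.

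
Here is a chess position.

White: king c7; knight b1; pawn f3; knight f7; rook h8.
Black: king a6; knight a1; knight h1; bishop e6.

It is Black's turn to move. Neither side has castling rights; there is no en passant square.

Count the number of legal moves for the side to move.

Black to move; king on a6.
In check: no.
Legal moves: Bc8, Bxf7, Bd7, Bf5, Bd5, Bg4, Bc4, Bh3, Bb3, Ba2, Ka7, Kb5, Ka5, Ng3, Nf2, Nb3, Nc2.
Count: 17.

17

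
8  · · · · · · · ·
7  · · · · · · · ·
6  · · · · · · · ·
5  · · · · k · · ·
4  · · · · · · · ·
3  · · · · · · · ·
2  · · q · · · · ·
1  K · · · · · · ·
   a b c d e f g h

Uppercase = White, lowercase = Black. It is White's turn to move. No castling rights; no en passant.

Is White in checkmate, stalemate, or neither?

stalemate

White to move; white king on a1.
In check: no.
King squares — b1: attacked by Qc2; a2: attacked by Qc2; b2: attacked by Qc2.
Legal moves for White: none.
Not in check and no legal moves → stalemate.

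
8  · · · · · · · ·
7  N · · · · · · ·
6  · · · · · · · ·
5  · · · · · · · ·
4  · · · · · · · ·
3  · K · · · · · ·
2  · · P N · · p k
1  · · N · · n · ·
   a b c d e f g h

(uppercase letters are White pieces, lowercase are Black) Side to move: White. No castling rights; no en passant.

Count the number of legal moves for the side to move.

White to move; king on b3.
In check: no.
Legal moves: Nc8, Nc6, Nb5, Kc4, Kb4, Ka4, Kc3, Ka3, Kb2, Ka2, Ne4, Nc4, Nf3+, Nxf1+, Nb1, Nd3, Ne2, Na2, c3, c4.
Count: 20.

20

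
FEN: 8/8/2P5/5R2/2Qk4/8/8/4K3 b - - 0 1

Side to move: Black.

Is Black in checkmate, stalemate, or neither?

Black to move; black king on d4.
In check: yes, from the white queen on c4.
King squares — c3: attacked by Qc4; d3: attacked by Qc4; e3: available; c4: available; e4: attacked by Qc4; c5: attacked by Qc4; d5: attacked by Qc4; e5: attacked by Rf5.
Legal moves for Black: Kxc4, Ke3.
Black is in check but has 2 legal moves → neither.

neither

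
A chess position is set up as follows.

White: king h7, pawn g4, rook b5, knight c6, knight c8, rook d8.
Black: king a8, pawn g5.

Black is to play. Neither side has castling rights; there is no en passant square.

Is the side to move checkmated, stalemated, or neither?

Black to move; black king on a8.
In check: no.
King squares — a7: attacked by Nc6; b7: attacked by Rb5; b8: attacked by Rb5.
Legal moves for Black: none.
Not in check and no legal moves → stalemate.

stalemate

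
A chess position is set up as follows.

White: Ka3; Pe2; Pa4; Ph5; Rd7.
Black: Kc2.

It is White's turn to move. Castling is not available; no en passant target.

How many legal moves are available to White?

20

White to move; king on a3.
In check: no.
Legal moves: Rd8, Rh7, Rg7, Rf7, Re7, Rc7+, Rb7, Ra7, Rd6, Rd5, Rd4, Rd3, Rd2+, Rd1, Kb4, Ka2, h6, a5, e3, e4.
Count: 20.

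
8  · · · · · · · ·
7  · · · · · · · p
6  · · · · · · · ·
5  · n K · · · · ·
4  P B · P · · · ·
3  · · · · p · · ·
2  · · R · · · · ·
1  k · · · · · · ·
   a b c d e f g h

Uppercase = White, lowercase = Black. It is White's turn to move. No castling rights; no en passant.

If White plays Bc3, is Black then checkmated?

no

After Bc3: black king on a1; in check: yes, from the white bishop on c3.
Black has 2 legal replies: Kb1, Nxc3.
In check but a legal move exists → not checkmate.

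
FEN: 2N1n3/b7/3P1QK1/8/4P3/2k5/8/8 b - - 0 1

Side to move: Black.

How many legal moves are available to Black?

8

Black to move; king on c3.
In check: yes, from the white queen on f6.
Legal moves: Kc4, Kb4, Kd3, Kb3, Kd2, Kc2, Nxf6, Bd4.
Count: 8.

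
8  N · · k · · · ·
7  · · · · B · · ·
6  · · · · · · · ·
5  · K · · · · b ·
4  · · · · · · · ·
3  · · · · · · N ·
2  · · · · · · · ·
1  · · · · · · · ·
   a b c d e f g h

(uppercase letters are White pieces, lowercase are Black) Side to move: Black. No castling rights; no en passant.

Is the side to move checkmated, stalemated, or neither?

Black to move; black king on d8.
In check: yes, from the white bishop on e7.
King squares — c7: attacked by Na8; d7: available; e7: available; c8: available; e8: available.
Legal moves for Black: Ke8, Kc8, Kxe7, Kd7, Bxe7.
Black is in check but has 5 legal moves → neither.

neither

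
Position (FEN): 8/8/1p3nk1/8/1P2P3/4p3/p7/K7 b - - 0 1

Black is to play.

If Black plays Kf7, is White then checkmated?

no

After Kf7: white king on a1; in check: no.
White is not in check, so this cannot be checkmate.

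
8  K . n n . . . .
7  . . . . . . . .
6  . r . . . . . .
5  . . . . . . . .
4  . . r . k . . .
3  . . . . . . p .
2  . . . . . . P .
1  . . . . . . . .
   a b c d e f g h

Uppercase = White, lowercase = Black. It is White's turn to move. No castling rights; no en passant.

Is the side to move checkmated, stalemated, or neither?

White to move; white king on a8.
In check: no.
King squares — a7: attacked by Nc8; b7: attacked by Rb6; b8: attacked by Rb6.
Legal moves for White: none.
Not in check and no legal moves → stalemate.

stalemate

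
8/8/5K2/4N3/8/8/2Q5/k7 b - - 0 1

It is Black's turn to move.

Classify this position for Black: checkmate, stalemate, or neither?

stalemate

Black to move; black king on a1.
In check: no.
King squares — b1: attacked by Qc2; a2: attacked by Qc2; b2: attacked by Qc2.
Legal moves for Black: none.
Not in check and no legal moves → stalemate.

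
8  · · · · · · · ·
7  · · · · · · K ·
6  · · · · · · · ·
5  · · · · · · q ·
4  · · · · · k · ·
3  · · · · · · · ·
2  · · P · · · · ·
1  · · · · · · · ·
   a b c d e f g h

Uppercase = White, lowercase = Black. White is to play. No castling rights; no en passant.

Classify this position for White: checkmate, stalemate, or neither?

White to move; white king on g7.
In check: yes, from the black queen on g5.
King squares — f6: attacked by Qg5; g6: attacked by Qg5; h6: attacked by Qg5; f7: available; h7: available; f8: available; g8: attacked by Qg5; h8: available.
Legal moves for White: Kh8, Kf8, Kh7, Kf7.
White is in check but has 4 legal moves → neither.

neither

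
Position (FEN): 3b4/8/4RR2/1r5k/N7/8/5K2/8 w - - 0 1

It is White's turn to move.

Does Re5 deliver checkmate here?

After Re5: black king on h5; in check: yes, from the white rook on e5.
Black has 3 legal replies: Kh4, Kg4, Rxe5.
In check but a legal move exists → not checkmate.

no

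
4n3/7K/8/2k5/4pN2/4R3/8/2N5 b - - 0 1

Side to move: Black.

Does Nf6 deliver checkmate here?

After Nf6: white king on h7; in check: yes, from the black knight on f6.
White has 4 legal replies: Kh8, Kg7, Kh6, Kg6.
In check but a legal move exists → not checkmate.

no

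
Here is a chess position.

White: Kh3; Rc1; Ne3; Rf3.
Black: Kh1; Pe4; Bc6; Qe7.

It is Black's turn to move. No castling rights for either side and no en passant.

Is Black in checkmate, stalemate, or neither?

Black to move; black king on h1.
In check: yes, from the white rook on c1.
King squares — g1: attacked by Rc1; g2: attacked by Ne3; h2: attacked by Kh3.
Legal moves for Black: none.
In check with no legal moves → checkmate.

checkmate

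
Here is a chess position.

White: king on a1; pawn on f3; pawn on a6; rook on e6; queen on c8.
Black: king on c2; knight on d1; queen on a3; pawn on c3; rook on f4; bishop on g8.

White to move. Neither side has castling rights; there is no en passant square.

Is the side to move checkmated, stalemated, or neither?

White to move; white king on a1.
In check: yes, from the black queen on a3.
King squares — b1: attacked by Kc2; a2: attacked by Qa3; b2: attacked by Nd1.
Legal moves for White: none.
In check with no legal moves → checkmate.

checkmate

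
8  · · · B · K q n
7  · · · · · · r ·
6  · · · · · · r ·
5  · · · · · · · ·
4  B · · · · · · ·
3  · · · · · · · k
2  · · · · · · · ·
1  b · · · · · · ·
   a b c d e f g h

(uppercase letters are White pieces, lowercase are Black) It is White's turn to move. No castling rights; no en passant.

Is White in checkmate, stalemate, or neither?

White to move; white king on f8.
In check: yes, from the black queen on g8.
King squares — e7: attacked by Rg7; f7: attacked by Rg7; g7: attacked by Ba1; e8: attacked by Qg8; g8: attacked by Rg7.
Legal moves for White: none.
In check with no legal moves → checkmate.

checkmate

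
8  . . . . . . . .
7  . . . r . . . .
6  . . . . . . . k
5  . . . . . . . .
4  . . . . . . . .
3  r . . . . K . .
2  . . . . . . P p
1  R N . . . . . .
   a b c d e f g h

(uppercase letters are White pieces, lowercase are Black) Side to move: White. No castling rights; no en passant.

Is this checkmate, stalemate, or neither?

neither

White to move; white king on f3.
In check: yes, from the black rook on a3.
King squares — e2: available; f2: available; g2: own pawn; e3: attacked by Ra3; g3: attacked by Ra3; e4: available; f4: available; g4: available.
Legal moves for White: Kg4, Kf4, Ke4, Kf2, Ke2, Nc3, Nxa3, Rxa3.
White is in check but has 8 legal moves → neither.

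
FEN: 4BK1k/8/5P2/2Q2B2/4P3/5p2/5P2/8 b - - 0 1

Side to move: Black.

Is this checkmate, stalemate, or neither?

Black to move; black king on h8.
In check: no.
King squares — g7: attacked by Pf6; h7: attacked by Bf5; g8: attacked by Kf8.
Legal moves for Black: none.
Not in check and no legal moves → stalemate.

stalemate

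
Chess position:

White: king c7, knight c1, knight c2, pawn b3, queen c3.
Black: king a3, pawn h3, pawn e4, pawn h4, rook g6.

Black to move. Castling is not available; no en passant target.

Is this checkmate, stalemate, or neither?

checkmate

Black to move; black king on a3.
In check: yes, from the white knight on c2.
King squares — a2: attacked by Nc1; b2: attacked by Qc3; b3: attacked by Nc1; a4: attacked by Pb3; b4: attacked by Nc2.
Legal moves for Black: none.
In check with no legal moves → checkmate.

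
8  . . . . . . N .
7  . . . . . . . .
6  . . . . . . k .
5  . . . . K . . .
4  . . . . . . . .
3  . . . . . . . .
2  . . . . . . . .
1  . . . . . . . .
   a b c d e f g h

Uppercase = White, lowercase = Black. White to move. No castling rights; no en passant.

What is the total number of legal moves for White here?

9

White to move; king on e5.
In check: no.
Legal moves: Ne7+, Nh6, Nf6, Ke6, Kd6, Kd5, Kf4, Ke4, Kd4.
Count: 9.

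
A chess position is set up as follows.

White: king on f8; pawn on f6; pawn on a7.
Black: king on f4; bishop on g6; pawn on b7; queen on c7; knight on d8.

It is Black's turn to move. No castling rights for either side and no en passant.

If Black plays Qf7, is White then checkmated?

After Qf7: white king on f8; in check: yes, from the black queen on f7.
King squares — e7: attacked by Qf7; f7: attacked by Bg6; g7: attacked by Qf7; e8: attacked by Qf7; g8: attacked by Qf7.
White has no legal moves → checkmate.

yes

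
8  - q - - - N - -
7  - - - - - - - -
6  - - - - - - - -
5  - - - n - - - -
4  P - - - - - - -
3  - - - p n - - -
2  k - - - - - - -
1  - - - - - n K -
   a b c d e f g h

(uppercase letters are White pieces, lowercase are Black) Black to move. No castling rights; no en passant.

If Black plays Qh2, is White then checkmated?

After Qh2: white king on g1; in check: yes, from the black queen on h2.
King squares — f1: attacked by Ne3; h1: attacked by Qh2; f2: attacked by Qh2; g2: attacked by Qh2; h2: attacked by Nf1.
White has no legal moves → checkmate.

yes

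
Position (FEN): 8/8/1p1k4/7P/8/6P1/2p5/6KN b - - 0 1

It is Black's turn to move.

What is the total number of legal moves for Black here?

Black to move; king on d6.
In check: no.
Legal moves: Ke7, Kd7, Kc7, Ke6, Kc6, Ke5, Kd5, Kc5, b5, c1=Q+, c1=R+, c1=B, c1=N.
Count: 13.

13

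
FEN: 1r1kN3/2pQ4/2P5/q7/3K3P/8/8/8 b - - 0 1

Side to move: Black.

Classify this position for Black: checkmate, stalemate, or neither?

checkmate

Black to move; black king on d8.
In check: yes, from the white queen on d7.
King squares — c7: own pawn; d7: attacked by Pc6; e7: attacked by Qd7; c8: attacked by Qd7; e8: attacked by Qd7.
Legal moves for Black: none.
In check with no legal moves → checkmate.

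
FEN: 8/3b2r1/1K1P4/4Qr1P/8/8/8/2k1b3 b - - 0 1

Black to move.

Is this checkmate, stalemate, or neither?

neither

Black to move; black king on c1.
In check: no.
Legal moves for Black include: Rg8, Rh7, Rgf7, Re7, Rg6, Rgg5, Rg4, Rg3, Rg2, Rg1, Be8, Bc8, Be6, Bc6, Bb5, Ba4, Rf8, Rff7, ... (list truncated; more exist).
Black has legal moves and is not in check → neither.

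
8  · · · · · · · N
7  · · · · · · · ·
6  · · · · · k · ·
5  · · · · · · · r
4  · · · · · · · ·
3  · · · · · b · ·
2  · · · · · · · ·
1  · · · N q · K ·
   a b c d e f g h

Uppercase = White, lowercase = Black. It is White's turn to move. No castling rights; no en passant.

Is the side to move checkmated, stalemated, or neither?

White to move; white king on g1.
In check: yes, from the black queen on e1.
King squares — f1: attacked by Qe1; h1: attacked by Qe1; f2: attacked by Qe1; g2: attacked by Bf3; h2: attacked by Rh5.
Legal moves for White: none.
In check with no legal moves → checkmate.

checkmate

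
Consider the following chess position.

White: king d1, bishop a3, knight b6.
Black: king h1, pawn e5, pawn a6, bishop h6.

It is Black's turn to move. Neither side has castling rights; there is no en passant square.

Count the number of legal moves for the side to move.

12

Black to move; king on h1.
In check: no.
Legal moves: Bf8, Bg7, Bg5, Bf4, Be3, Bd2, Bc1, Kh2, Kg2, Kg1, a5, e4.
Count: 12.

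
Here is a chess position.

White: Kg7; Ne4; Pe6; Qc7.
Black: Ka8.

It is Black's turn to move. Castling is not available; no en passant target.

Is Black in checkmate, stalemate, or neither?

stalemate

Black to move; black king on a8.
In check: no.
King squares — a7: attacked by Qc7; b7: attacked by Qc7; b8: attacked by Qc7.
Legal moves for Black: none.
Not in check and no legal moves → stalemate.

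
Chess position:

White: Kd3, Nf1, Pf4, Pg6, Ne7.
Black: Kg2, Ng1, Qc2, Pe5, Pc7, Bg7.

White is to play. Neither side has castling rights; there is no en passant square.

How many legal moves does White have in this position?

White to move; king on d3.
In check: yes, from the black queen on c2.
Legal moves: Ke3, Kxc2.
Count: 2.

2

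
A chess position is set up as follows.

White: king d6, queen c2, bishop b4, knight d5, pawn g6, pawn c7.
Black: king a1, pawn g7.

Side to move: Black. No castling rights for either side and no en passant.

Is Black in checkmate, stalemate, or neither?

stalemate

Black to move; black king on a1.
In check: no.
King squares — b1: attacked by Qc2; a2: attacked by Qc2; b2: attacked by Qc2.
Legal moves for Black: none.
Not in check and no legal moves → stalemate.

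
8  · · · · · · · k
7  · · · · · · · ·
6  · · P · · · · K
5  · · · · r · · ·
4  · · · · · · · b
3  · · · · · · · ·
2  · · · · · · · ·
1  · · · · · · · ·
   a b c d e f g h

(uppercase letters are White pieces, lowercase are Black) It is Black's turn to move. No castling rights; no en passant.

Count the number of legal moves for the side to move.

22

Black to move; king on h8.
In check: no.
Legal moves: Kg8, Re8, Re7, Re6+, Rh5+, Rg5, Rf5, Rd5, Rc5, Rb5, Ra5, Re4, Re3, Re2, Re1, Bd8, Be7, Bf6, Bg5+, Bg3, Bf2, Be1.
Count: 22.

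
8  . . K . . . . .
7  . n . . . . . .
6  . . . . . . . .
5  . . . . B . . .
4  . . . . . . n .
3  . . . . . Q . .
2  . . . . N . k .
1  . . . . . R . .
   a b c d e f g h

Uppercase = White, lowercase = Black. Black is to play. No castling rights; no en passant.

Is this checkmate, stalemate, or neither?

checkmate

Black to move; black king on g2.
In check: yes, from the white queen on f3.
King squares — f1: attacked by Qf3; g1: attacked by Rf1; h1: attacked by Rf1; f2: attacked by Rf1; h2: attacked by Be5; f3: attacked by Rf1; g3: attacked by Ne2; h3: attacked by Qf3.
Legal moves for Black: none.
In check with no legal moves → checkmate.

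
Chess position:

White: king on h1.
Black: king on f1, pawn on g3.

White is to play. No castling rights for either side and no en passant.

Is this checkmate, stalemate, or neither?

White to move; white king on h1.
In check: no.
King squares — g1: attacked by Kf1; g2: attacked by Kf1; h2: attacked by Pg3.
Legal moves for White: none.
Not in check and no legal moves → stalemate.

stalemate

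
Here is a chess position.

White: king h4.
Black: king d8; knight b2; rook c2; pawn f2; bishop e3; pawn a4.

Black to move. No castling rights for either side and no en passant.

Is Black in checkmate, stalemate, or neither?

Black to move; black king on d8.
In check: no.
Legal moves for Black include: Ke8, Kc8, Ke7, Kd7, Kc7, Ba7, Bh6, Bb6, Bg5+, Bc5, Bf4, Bd4, Bd2, Bc1, Rc8, Rc7, Rc6, Rc5, ... (list truncated; more exist).
Black has legal moves and is not in check → neither.

neither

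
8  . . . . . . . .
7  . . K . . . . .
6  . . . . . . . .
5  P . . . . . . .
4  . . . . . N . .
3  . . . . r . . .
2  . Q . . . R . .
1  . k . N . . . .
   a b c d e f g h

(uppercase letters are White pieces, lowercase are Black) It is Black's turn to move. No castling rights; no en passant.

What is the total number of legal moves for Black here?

Black to move; king on b1.
In check: yes, from the white queen on b2.
Legal moves: none.
Count: 0.

0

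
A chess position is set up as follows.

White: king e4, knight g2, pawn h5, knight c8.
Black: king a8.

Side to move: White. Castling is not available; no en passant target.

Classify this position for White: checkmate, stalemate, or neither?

neither

White to move; white king on e4.
In check: no.
Legal moves for White: Ne7, Na7, Nd6, Nb6+, Kf5, Ke5, Kd5, Kf4, Kd4, Kf3, Ke3, Kd3, Nh4, Nf4, Ne3, Ne1, h6.
White has 17 legal moves and is not in check → neither.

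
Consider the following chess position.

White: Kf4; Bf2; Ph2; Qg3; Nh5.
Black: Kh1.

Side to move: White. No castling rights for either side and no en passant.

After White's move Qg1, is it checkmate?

After Qg1: black king on h1; in check: yes, from the white queen on g1.
King squares — g1: attacked by Bf2; g2: attacked by Qg1; h2: attacked by Qg1.
Black has no legal moves → checkmate.

yes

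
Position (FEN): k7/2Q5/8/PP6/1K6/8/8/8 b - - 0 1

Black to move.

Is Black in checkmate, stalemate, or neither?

Black to move; black king on a8.
In check: no.
King squares — a7: attacked by Qc7; b7: attacked by Qc7; b8: attacked by Qc7.
Legal moves for Black: none.
Not in check and no legal moves → stalemate.

stalemate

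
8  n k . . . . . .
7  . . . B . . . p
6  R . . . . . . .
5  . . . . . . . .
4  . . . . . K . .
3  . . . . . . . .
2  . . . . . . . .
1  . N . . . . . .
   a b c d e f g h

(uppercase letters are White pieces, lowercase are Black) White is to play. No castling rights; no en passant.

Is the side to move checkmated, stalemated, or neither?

neither

White to move; white king on f4.
In check: no.
Legal moves for White include: Be8, Bc8, Be6, Bc6, Bf5, Bb5, Bg4, Ba4, Bh3, Rxa8+, Ra7, Rh6, Rg6, Rf6, Re6, Rd6, Rc6, Rb6+, ... (list truncated; more exist).
White has legal moves and is not in check → neither.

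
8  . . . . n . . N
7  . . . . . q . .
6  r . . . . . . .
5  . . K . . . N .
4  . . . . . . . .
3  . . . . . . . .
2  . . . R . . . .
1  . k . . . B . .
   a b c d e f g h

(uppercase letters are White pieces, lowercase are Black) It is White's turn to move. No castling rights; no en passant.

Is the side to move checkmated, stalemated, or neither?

White to move; white king on c5.
In check: no.
Legal moves for White include: Nhxf7, Ng6, Nh7, Ngxf7, Ne6, Ne4, Nh3, Nf3, Kb5, Kd4, Kb4, Rd8, Rd7, Rd6, Rd5, Rd4, Rd3, Rh2, ... (list truncated; more exist).
White has legal moves and is not in check → neither.

neither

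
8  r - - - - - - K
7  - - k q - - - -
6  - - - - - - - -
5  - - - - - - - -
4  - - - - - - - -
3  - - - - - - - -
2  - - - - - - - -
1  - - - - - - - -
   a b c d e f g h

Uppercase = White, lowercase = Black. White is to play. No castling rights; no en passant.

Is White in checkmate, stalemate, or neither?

White to move; white king on h8.
In check: yes, from the black rook on a8.
King squares — g7: attacked by Qd7; h7: attacked by Qd7; g8: attacked by Ra8.
Legal moves for White: none.
In check with no legal moves → checkmate.

checkmate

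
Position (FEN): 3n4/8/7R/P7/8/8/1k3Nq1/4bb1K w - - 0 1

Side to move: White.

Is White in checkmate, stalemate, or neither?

White to move; white king on h1.
In check: yes, from the black queen on g2.
King squares — g1: attacked by Qg2; g2: attacked by Bf1; h2: attacked by Qg2.
Legal moves for White: none.
In check with no legal moves → checkmate.

checkmate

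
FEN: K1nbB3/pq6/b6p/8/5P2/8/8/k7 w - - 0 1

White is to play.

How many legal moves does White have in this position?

0

White to move; king on a8.
In check: yes, from the black queen on b7.
Legal moves: none.
Count: 0.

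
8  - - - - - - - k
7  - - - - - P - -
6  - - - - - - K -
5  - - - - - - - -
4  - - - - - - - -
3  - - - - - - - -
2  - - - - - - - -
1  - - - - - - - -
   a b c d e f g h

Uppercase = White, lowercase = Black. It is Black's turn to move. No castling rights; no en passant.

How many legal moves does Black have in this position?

0

Black to move; king on h8.
In check: no.
Legal moves: none.
Count: 0.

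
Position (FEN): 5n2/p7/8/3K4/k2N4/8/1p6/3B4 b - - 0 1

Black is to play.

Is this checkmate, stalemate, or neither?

neither

Black to move; black king on a4.
In check: yes, from the white bishop on d1.
Legal moves for Black: Ka5, Kb4, Ka3.
Black is in check but has 3 legal moves → neither.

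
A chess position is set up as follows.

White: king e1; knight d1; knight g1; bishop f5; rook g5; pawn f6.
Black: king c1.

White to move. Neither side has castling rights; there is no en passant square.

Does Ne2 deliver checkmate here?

yes

After Ne2: black king on c1; in check: yes, from the white knight on e2.
King squares — b1: attacked by Bf5; d1: attacked by Ke1; b2: attacked by Nd1; c2: attacked by Bf5; d2: attacked by Ke1.
Black has no legal moves → checkmate.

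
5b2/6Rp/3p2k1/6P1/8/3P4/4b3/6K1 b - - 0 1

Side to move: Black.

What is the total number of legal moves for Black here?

Black to move; king on g6.
In check: yes, from the white rook on g7.
Legal moves: Kxg7, Kh5, Kf5, Bxg7.
Count: 4.

4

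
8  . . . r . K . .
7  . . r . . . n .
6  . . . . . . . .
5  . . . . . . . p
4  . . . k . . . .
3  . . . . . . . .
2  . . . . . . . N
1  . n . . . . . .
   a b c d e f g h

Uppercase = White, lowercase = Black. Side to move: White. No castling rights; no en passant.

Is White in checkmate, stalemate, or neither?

White to move; white king on f8.
In check: yes, from the black rook on d8.
King squares — e7: attacked by Rc7; f7: attacked by Rc7; g7: attacked by Rc7; e8: attacked by Ng7; g8: attacked by Rd8.
Legal moves for White: none.
In check with no legal moves → checkmate.

checkmate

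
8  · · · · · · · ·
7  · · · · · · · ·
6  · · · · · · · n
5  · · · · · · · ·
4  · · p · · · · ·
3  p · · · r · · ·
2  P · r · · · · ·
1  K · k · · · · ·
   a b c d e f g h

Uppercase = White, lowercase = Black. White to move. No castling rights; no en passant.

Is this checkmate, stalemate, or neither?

White to move; white king on a1.
In check: no.
King squares — b1: attacked by Kc1; a2: own pawn; b2: attacked by Kc1.
Legal moves for White: none.
Not in check and no legal moves → stalemate.

stalemate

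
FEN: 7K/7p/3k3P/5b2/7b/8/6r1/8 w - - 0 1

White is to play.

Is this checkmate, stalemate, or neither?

White to move; white king on h8.
In check: no.
King squares — g7: attacked by Rg2; h7: attacked by Bf5; g8: attacked by Rg2.
Legal moves for White: none.
Not in check and no legal moves → stalemate.

stalemate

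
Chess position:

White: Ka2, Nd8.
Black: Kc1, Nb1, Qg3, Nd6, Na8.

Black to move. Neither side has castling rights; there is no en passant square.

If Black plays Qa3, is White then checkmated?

yes

After Qa3: white king on a2; in check: yes, from the black queen on a3.
King squares — a1: attacked by Qa3; b1: attacked by Kc1; b2: attacked by Kc1; a3: attacked by Nb1; b3: attacked by Qa3.
White has no legal moves → checkmate.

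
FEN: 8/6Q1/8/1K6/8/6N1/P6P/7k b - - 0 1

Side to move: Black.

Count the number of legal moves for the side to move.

3

Black to move; king on h1.
In check: yes, from the white knight on g3.
Legal moves: Kxh2, Kg2, Kg1.
Count: 3.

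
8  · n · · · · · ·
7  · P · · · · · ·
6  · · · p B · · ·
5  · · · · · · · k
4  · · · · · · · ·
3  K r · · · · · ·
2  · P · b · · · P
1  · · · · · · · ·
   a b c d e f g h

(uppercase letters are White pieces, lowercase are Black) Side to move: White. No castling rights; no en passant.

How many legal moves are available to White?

4

White to move; king on a3.
In check: yes, from the black rook on b3.
Legal moves: Ka4, Kxb3, Ka2, Bxb3.
Count: 4.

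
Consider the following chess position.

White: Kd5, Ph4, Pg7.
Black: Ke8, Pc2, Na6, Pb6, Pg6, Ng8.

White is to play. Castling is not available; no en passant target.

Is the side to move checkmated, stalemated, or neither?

neither

White to move; white king on d5.
In check: no.
Legal moves for White: Ke6, Kd6, Kc6, Ke5, Ke4, Kd4, Kc4, h5.
White has 8 legal moves and is not in check → neither.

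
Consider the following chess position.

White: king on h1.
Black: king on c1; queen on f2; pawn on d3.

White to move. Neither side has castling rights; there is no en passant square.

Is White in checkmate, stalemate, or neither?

White to move; white king on h1.
In check: no.
King squares — g1: attacked by Qf2; g2: attacked by Qf2; h2: attacked by Qf2.
Legal moves for White: none.
Not in check and no legal moves → stalemate.

stalemate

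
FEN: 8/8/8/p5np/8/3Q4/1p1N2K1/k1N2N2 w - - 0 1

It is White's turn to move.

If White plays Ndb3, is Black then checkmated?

After Ndb3: black king on a1; in check: yes, from the white knight on b3.
King squares — b1: attacked by Qd3; a2: attacked by Nc1; b2: own pawn.
Black has no legal moves → checkmate.

yes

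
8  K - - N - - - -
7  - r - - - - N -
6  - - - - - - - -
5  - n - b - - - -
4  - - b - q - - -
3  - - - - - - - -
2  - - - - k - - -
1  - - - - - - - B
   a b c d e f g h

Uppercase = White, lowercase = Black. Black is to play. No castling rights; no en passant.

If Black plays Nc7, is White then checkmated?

yes

After Nc7: white king on a8; in check: yes, from the black knight on c7.
King squares — a7: attacked by Rb7; b7: attacked by Bd5; b8: attacked by Rb7.
White has no legal moves → checkmate.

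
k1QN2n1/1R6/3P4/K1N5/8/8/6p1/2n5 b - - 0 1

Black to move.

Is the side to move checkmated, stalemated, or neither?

checkmate

Black to move; black king on a8.
In check: yes, from the white queen on c8.
King squares — a7: attacked by Rb7; b7: attacked by Nc5; b8: attacked by Rb7.
Legal moves for Black: none.
In check with no legal moves → checkmate.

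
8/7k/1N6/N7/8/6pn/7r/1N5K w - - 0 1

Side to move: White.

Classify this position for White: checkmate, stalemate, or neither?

White to move; white king on h1.
In check: yes, from the black rook on h2.
King squares — g1: attacked by Nh3; g2: attacked by Rh2; h2: attacked by Pg3.
Legal moves for White: none.
In check with no legal moves → checkmate.

checkmate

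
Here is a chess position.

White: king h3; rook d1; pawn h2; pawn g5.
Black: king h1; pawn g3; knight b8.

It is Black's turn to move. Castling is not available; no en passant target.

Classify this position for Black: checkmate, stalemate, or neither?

Black to move; black king on h1.
In check: yes, from the white rook on d1.
King squares — g1: attacked by Rd1; g2: attacked by Kh3; h2: attacked by Kh3.
Legal moves for Black: none.
In check with no legal moves → checkmate.

checkmate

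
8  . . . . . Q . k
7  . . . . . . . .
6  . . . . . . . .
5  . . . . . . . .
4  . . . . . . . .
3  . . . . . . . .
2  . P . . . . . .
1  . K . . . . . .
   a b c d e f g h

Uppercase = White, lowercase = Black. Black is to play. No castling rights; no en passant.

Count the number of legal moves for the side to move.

Black to move; king on h8.
In check: yes, from the white queen on f8.
Legal moves: Kh7.
Count: 1.

1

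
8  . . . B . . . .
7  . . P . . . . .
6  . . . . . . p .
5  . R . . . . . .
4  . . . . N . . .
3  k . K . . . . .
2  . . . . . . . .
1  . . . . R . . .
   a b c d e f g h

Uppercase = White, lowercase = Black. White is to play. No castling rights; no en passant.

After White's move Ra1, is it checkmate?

After Ra1: black king on a3; in check: yes, from the white rook on a1.
King squares — a2: attacked by Ra1; b2: attacked by Kc3; b3: attacked by Kc3; a4: attacked by Ra1; b4: attacked by Kc3.
Black has no legal moves → checkmate.

yes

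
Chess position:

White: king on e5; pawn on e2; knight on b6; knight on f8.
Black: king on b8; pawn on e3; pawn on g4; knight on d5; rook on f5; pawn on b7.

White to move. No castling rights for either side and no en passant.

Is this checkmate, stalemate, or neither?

neither

White to move; white king on e5.
In check: yes, from the black rook on f5.
Legal moves for White: Ke6, Kd6, Kxf5, Ke4, Kd4.
White is in check but has 5 legal moves → neither.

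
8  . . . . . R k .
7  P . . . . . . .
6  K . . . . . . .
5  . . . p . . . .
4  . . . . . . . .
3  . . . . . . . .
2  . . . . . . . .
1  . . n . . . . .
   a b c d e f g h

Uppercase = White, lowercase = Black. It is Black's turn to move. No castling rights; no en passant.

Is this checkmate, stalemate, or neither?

neither

Black to move; black king on g8.
In check: yes, from the white rook on f8.
Legal moves for Black: Kxf8, Kh7, Kg7.
Black is in check but has 3 legal moves → neither.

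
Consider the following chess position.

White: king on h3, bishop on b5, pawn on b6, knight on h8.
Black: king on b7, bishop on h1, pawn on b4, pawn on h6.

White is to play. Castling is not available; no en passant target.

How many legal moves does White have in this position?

15

White to move; king on h3.
In check: no.
Legal moves: Nf7, Ng6, Be8, Bd7, Bc6+, Ba6+, Bc4, Ba4, Bd3, Be2, Bf1, Kh4, Kg4, Kg3, Kh2.
Count: 15.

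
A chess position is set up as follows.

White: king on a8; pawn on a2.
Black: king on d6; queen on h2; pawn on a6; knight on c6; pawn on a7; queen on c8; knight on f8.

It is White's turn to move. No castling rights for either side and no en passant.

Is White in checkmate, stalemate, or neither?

White to move; white king on a8.
In check: yes, from the black queen on c8.
King squares — a7: attacked by Nc6; b7: attacked by Qc8; b8: attacked by Nc6.
Legal moves for White: none.
In check with no legal moves → checkmate.

checkmate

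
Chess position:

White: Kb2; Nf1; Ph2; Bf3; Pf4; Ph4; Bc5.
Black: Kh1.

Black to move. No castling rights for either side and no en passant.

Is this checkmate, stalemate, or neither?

checkmate

Black to move; black king on h1.
In check: yes, from the white bishop on f3.
King squares — g1: attacked by Bc5; g2: attacked by Bf3; h2: attacked by Nf1.
Legal moves for Black: none.
In check with no legal moves → checkmate.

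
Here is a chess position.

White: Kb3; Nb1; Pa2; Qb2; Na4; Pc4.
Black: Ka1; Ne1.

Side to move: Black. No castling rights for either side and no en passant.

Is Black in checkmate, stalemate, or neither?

checkmate

Black to move; black king on a1.
In check: yes, from the white queen on b2.
King squares — b1: attacked by Qb2; a2: attacked by Qb2; b2: attacked by Kb3.
Legal moves for Black: none.
In check with no legal moves → checkmate.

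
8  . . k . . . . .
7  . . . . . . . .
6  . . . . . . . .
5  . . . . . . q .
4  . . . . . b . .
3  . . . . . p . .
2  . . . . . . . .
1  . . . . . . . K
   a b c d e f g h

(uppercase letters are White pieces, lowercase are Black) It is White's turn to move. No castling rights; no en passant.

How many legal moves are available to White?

White to move; king on h1.
In check: no.
Legal moves: none.
Count: 0.

0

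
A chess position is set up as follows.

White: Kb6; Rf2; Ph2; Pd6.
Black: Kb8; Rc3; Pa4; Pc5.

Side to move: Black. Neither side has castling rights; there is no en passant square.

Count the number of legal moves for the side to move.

14

Black to move; king on b8.
In check: no.
Legal moves: Kc8, Ka8, Rc4, Rh3, Rg3, Rf3, Re3, Rd3, Rb3+, Ra3, Rc2, Rc1, c4, a3.
Count: 14.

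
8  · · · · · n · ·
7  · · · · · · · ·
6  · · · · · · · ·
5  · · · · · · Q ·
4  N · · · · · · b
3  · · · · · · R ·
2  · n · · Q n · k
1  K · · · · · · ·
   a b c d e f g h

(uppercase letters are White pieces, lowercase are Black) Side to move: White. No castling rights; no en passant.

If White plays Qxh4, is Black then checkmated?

yes

After Qxh4: black king on h2; in check: yes, from the white queen on h4.
King squares — g1: attacked by Rg3; h1: attacked by Qh4; g2: attacked by Rg3; g3: attacked by Qh4; h3: attacked by Rg3.
Black has no legal moves → checkmate.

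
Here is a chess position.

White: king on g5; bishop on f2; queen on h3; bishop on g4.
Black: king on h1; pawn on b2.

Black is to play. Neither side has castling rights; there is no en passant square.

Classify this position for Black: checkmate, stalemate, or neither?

Black to move; black king on h1.
In check: yes, from the white queen on h3.
King squares — g1: attacked by Bf2; g2: attacked by Qh3; h2: attacked by Qh3.
Legal moves for Black: none.
In check with no legal moves → checkmate.

checkmate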